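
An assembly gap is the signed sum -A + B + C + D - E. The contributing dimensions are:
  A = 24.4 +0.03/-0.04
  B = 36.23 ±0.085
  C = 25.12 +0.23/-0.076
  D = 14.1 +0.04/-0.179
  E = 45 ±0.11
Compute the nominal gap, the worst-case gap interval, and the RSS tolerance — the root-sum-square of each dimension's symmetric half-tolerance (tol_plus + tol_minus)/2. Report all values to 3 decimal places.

nominal=6.050 wc=[5.570,6.555] rss=0.237

Stack each dimension's contribution:
  -A: nom -24.400 → Σnom=-24.400; wc +0.040/-0.030 → slack +0.040/-0.030; half-tol=0.035, Σhalf²=0.001225
  +B: nom +36.230 → Σnom=11.830; wc +0.085/-0.085 → slack +0.125/-0.115; half-tol=0.085, Σhalf²=0.008450
  +C: nom +25.120 → Σnom=36.950; wc +0.230/-0.076 → slack +0.355/-0.191; half-tol=0.153, Σhalf²=0.031859
  +D: nom +14.100 → Σnom=51.050; wc +0.040/-0.179 → slack +0.395/-0.370; half-tol=0.110, Σhalf²=0.043849
  -E: nom -45.000 → Σnom=6.050; wc +0.110/-0.110 → slack +0.505/-0.480; half-tol=0.110, Σhalf²=0.055949
Nominal = 6.050. Worst-case = [6.050 - 0.480, 6.050 + 0.505] = [5.570, 6.555]. RSS = √0.055949 = 0.237.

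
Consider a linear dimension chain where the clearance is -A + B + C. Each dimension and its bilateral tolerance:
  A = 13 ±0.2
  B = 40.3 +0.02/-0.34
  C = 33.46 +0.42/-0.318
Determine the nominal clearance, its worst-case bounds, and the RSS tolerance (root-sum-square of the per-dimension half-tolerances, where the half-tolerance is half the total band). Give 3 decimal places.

nominal=60.760 wc=[59.902,61.400] rss=0.457

Stack each dimension's contribution:
  -A: nom -13.000 → Σnom=-13.000; wc +0.200/-0.200 → slack +0.200/-0.200; half-tol=0.200, Σhalf²=0.040000
  +B: nom +40.300 → Σnom=27.300; wc +0.020/-0.340 → slack +0.220/-0.540; half-tol=0.180, Σhalf²=0.072400
  +C: nom +33.460 → Σnom=60.760; wc +0.420/-0.318 → slack +0.640/-0.858; half-tol=0.369, Σhalf²=0.208561
Nominal = 60.760. Worst-case = [60.760 - 0.858, 60.760 + 0.640] = [59.902, 61.400]. RSS = √0.208561 = 0.457.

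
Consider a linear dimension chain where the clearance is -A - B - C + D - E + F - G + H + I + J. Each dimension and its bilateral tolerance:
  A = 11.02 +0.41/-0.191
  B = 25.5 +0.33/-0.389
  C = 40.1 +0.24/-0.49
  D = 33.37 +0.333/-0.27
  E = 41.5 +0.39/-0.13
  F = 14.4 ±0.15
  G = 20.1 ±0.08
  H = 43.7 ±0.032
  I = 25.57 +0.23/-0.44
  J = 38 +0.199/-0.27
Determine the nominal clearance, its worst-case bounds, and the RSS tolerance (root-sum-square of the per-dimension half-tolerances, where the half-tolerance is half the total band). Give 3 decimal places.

nominal=16.820 wc=[14.208,19.044] rss=0.842

Stack each dimension's contribution:
  -A: nom -11.020 → Σnom=-11.020; wc +0.191/-0.410 → slack +0.191/-0.410; half-tol=0.300, Σhalf²=0.090300
  -B: nom -25.500 → Σnom=-36.520; wc +0.389/-0.330 → slack +0.580/-0.740; half-tol=0.360, Σhalf²=0.219541
  -C: nom -40.100 → Σnom=-76.620; wc +0.490/-0.240 → slack +1.070/-0.980; half-tol=0.365, Σhalf²=0.352766
  +D: nom +33.370 → Σnom=-43.250; wc +0.333/-0.270 → slack +1.403/-1.250; half-tol=0.301, Σhalf²=0.443668
  -E: nom -41.500 → Σnom=-84.750; wc +0.130/-0.390 → slack +1.533/-1.640; half-tol=0.260, Σhalf²=0.511268
  +F: nom +14.400 → Σnom=-70.350; wc +0.150/-0.150 → slack +1.683/-1.790; half-tol=0.150, Σhalf²=0.533768
  -G: nom -20.100 → Σnom=-90.450; wc +0.080/-0.080 → slack +1.763/-1.870; half-tol=0.080, Σhalf²=0.540168
  +H: nom +43.700 → Σnom=-46.750; wc +0.032/-0.032 → slack +1.795/-1.902; half-tol=0.032, Σhalf²=0.541192
  +I: nom +25.570 → Σnom=-21.180; wc +0.230/-0.440 → slack +2.025/-2.342; half-tol=0.335, Σhalf²=0.653417
  +J: nom +38.000 → Σnom=16.820; wc +0.199/-0.270 → slack +2.224/-2.612; half-tol=0.235, Σhalf²=0.708407
Nominal = 16.820. Worst-case = [16.820 - 2.612, 16.820 + 2.224] = [14.208, 19.044]. RSS = √0.708407 = 0.842.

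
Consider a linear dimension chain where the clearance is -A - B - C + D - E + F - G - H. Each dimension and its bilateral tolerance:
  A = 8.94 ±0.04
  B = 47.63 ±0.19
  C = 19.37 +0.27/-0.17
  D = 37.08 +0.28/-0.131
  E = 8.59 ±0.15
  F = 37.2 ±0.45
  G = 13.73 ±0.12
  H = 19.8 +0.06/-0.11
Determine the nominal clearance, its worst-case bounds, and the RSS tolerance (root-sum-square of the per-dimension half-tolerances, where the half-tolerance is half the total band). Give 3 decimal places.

Stack each dimension's contribution:
  -A: nom -8.940 → Σnom=-8.940; wc +0.040/-0.040 → slack +0.040/-0.040; half-tol=0.040, Σhalf²=0.001600
  -B: nom -47.630 → Σnom=-56.570; wc +0.190/-0.190 → slack +0.230/-0.230; half-tol=0.190, Σhalf²=0.037700
  -C: nom -19.370 → Σnom=-75.940; wc +0.170/-0.270 → slack +0.400/-0.500; half-tol=0.220, Σhalf²=0.086100
  +D: nom +37.080 → Σnom=-38.860; wc +0.280/-0.131 → slack +0.680/-0.631; half-tol=0.206, Σhalf²=0.128330
  -E: nom -8.590 → Σnom=-47.450; wc +0.150/-0.150 → slack +0.830/-0.781; half-tol=0.150, Σhalf²=0.150830
  +F: nom +37.200 → Σnom=-10.250; wc +0.450/-0.450 → slack +1.280/-1.231; half-tol=0.450, Σhalf²=0.353330
  -G: nom -13.730 → Σnom=-23.980; wc +0.120/-0.120 → slack +1.400/-1.351; half-tol=0.120, Σhalf²=0.367730
  -H: nom -19.800 → Σnom=-43.780; wc +0.110/-0.060 → slack +1.510/-1.411; half-tol=0.085, Σhalf²=0.374955
Nominal = -43.780. Worst-case = [-43.780 - 1.411, -43.780 + 1.510] = [-45.191, -42.270]. RSS = √0.374955 = 0.612.

nominal=-43.780 wc=[-45.191,-42.270] rss=0.612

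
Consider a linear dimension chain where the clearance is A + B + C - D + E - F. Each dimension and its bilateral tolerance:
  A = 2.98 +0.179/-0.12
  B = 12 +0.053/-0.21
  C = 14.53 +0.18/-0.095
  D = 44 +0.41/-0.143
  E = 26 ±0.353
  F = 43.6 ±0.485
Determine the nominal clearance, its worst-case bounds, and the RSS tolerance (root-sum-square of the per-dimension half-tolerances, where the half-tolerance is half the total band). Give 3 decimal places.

Stack each dimension's contribution:
  +A: nom +2.980 → Σnom=2.980; wc +0.179/-0.120 → slack +0.179/-0.120; half-tol=0.149, Σhalf²=0.022350
  +B: nom +12.000 → Σnom=14.980; wc +0.053/-0.210 → slack +0.232/-0.330; half-tol=0.132, Σhalf²=0.039642
  +C: nom +14.530 → Σnom=29.510; wc +0.180/-0.095 → slack +0.412/-0.425; half-tol=0.138, Σhalf²=0.058549
  -D: nom -44.000 → Σnom=-14.490; wc +0.143/-0.410 → slack +0.555/-0.835; half-tol=0.276, Σhalf²=0.135001
  +E: nom +26.000 → Σnom=11.510; wc +0.353/-0.353 → slack +0.908/-1.188; half-tol=0.353, Σhalf²=0.259610
  -F: nom -43.600 → Σnom=-32.090; wc +0.485/-0.485 → slack +1.393/-1.673; half-tol=0.485, Σhalf²=0.494835
Nominal = -32.090. Worst-case = [-32.090 - 1.673, -32.090 + 1.393] = [-33.763, -30.697]. RSS = √0.494835 = 0.703.

nominal=-32.090 wc=[-33.763,-30.697] rss=0.703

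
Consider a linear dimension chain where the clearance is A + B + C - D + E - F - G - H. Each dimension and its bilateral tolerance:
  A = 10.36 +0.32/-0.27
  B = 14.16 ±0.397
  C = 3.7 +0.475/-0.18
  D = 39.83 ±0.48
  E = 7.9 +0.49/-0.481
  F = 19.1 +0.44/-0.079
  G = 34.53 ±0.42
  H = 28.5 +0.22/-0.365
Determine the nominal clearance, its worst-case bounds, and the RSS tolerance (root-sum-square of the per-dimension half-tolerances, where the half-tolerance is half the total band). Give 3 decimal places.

Stack each dimension's contribution:
  +A: nom +10.360 → Σnom=10.360; wc +0.320/-0.270 → slack +0.320/-0.270; half-tol=0.295, Σhalf²=0.087025
  +B: nom +14.160 → Σnom=24.520; wc +0.397/-0.397 → slack +0.717/-0.667; half-tol=0.397, Σhalf²=0.244634
  +C: nom +3.700 → Σnom=28.220; wc +0.475/-0.180 → slack +1.192/-0.847; half-tol=0.328, Σhalf²=0.351890
  -D: nom -39.830 → Σnom=-11.610; wc +0.480/-0.480 → slack +1.672/-1.327; half-tol=0.480, Σhalf²=0.582290
  +E: nom +7.900 → Σnom=-3.710; wc +0.490/-0.481 → slack +2.162/-1.808; half-tol=0.485, Σhalf²=0.818001
  -F: nom -19.100 → Σnom=-22.810; wc +0.079/-0.440 → slack +2.241/-2.248; half-tol=0.260, Σhalf²=0.885341
  -G: nom -34.530 → Σnom=-57.340; wc +0.420/-0.420 → slack +2.661/-2.668; half-tol=0.420, Σhalf²=1.061741
  -H: nom -28.500 → Σnom=-85.840; wc +0.365/-0.220 → slack +3.026/-2.888; half-tol=0.292, Σhalf²=1.147297
Nominal = -85.840. Worst-case = [-85.840 - 2.888, -85.840 + 3.026] = [-88.728, -82.814]. RSS = √1.147297 = 1.071.

nominal=-85.840 wc=[-88.728,-82.814] rss=1.071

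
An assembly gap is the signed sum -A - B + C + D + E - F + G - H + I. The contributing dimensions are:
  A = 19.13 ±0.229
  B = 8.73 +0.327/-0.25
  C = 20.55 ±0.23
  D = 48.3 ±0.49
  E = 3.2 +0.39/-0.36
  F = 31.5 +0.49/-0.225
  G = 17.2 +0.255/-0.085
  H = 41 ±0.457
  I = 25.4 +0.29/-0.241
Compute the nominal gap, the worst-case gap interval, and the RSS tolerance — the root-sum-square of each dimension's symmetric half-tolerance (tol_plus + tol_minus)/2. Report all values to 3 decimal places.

Stack each dimension's contribution:
  -A: nom -19.130 → Σnom=-19.130; wc +0.229/-0.229 → slack +0.229/-0.229; half-tol=0.229, Σhalf²=0.052441
  -B: nom -8.730 → Σnom=-27.860; wc +0.250/-0.327 → slack +0.479/-0.556; half-tol=0.288, Σhalf²=0.135673
  +C: nom +20.550 → Σnom=-7.310; wc +0.230/-0.230 → slack +0.709/-0.786; half-tol=0.230, Σhalf²=0.188573
  +D: nom +48.300 → Σnom=40.990; wc +0.490/-0.490 → slack +1.199/-1.276; half-tol=0.490, Σhalf²=0.428673
  +E: nom +3.200 → Σnom=44.190; wc +0.390/-0.360 → slack +1.589/-1.636; half-tol=0.375, Σhalf²=0.569298
  -F: nom -31.500 → Σnom=12.690; wc +0.225/-0.490 → slack +1.814/-2.126; half-tol=0.357, Σhalf²=0.697105
  +G: nom +17.200 → Σnom=29.890; wc +0.255/-0.085 → slack +2.069/-2.211; half-tol=0.170, Σhalf²=0.726005
  -H: nom -41.000 → Σnom=-11.110; wc +0.457/-0.457 → slack +2.526/-2.668; half-tol=0.457, Σhalf²=0.934854
  +I: nom +25.400 → Σnom=14.290; wc +0.290/-0.241 → slack +2.816/-2.909; half-tol=0.265, Σhalf²=1.005344
Nominal = 14.290. Worst-case = [14.290 - 2.909, 14.290 + 2.816] = [11.381, 17.106]. RSS = √1.005344 = 1.003.

nominal=14.290 wc=[11.381,17.106] rss=1.003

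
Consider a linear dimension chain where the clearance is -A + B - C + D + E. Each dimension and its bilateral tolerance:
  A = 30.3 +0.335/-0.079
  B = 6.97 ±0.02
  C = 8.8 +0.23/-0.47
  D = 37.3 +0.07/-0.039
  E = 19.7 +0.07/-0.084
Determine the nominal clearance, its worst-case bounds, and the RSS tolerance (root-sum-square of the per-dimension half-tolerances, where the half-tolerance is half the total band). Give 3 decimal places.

nominal=24.870 wc=[24.162,25.579] rss=0.418

Stack each dimension's contribution:
  -A: nom -30.300 → Σnom=-30.300; wc +0.079/-0.335 → slack +0.079/-0.335; half-tol=0.207, Σhalf²=0.042849
  +B: nom +6.970 → Σnom=-23.330; wc +0.020/-0.020 → slack +0.099/-0.355; half-tol=0.020, Σhalf²=0.043249
  -C: nom -8.800 → Σnom=-32.130; wc +0.470/-0.230 → slack +0.569/-0.585; half-tol=0.350, Σhalf²=0.165749
  +D: nom +37.300 → Σnom=5.170; wc +0.070/-0.039 → slack +0.639/-0.624; half-tol=0.055, Σhalf²=0.168719
  +E: nom +19.700 → Σnom=24.870; wc +0.070/-0.084 → slack +0.709/-0.708; half-tol=0.077, Σhalf²=0.174648
Nominal = 24.870. Worst-case = [24.870 - 0.708, 24.870 + 0.709] = [24.162, 25.579]. RSS = √0.174648 = 0.418.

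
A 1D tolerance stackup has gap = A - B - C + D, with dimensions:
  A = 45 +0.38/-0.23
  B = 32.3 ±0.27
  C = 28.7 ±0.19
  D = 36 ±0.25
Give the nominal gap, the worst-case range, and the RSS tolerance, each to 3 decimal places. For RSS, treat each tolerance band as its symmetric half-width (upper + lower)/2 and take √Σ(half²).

Stack each dimension's contribution:
  +A: nom +45.000 → Σnom=45.000; wc +0.380/-0.230 → slack +0.380/-0.230; half-tol=0.305, Σhalf²=0.093025
  -B: nom -32.300 → Σnom=12.700; wc +0.270/-0.270 → slack +0.650/-0.500; half-tol=0.270, Σhalf²=0.165925
  -C: nom -28.700 → Σnom=-16.000; wc +0.190/-0.190 → slack +0.840/-0.690; half-tol=0.190, Σhalf²=0.202025
  +D: nom +36.000 → Σnom=20.000; wc +0.250/-0.250 → slack +1.090/-0.940; half-tol=0.250, Σhalf²=0.264525
Nominal = 20.000. Worst-case = [20.000 - 0.940, 20.000 + 1.090] = [19.060, 21.090]. RSS = √0.264525 = 0.514.

nominal=20.000 wc=[19.060,21.090] rss=0.514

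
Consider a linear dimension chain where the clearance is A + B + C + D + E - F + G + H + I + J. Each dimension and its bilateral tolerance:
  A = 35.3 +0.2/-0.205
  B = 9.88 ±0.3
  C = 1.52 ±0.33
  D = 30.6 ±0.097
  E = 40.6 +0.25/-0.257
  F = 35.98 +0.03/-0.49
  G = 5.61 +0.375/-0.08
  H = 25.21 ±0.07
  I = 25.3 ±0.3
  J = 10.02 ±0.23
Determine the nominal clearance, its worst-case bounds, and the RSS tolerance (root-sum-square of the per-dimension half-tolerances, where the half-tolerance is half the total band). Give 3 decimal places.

nominal=148.060 wc=[146.161,150.702] rss=0.762

Stack each dimension's contribution:
  +A: nom +35.300 → Σnom=35.300; wc +0.200/-0.205 → slack +0.200/-0.205; half-tol=0.203, Σhalf²=0.041006
  +B: nom +9.880 → Σnom=45.180; wc +0.300/-0.300 → slack +0.500/-0.505; half-tol=0.300, Σhalf²=0.131006
  +C: nom +1.520 → Σnom=46.700; wc +0.330/-0.330 → slack +0.830/-0.835; half-tol=0.330, Σhalf²=0.239906
  +D: nom +30.600 → Σnom=77.300; wc +0.097/-0.097 → slack +0.927/-0.932; half-tol=0.097, Σhalf²=0.249315
  +E: nom +40.600 → Σnom=117.900; wc +0.250/-0.257 → slack +1.177/-1.189; half-tol=0.254, Σhalf²=0.313578
  -F: nom -35.980 → Σnom=81.920; wc +0.490/-0.030 → slack +1.667/-1.219; half-tol=0.260, Σhalf²=0.381178
  +G: nom +5.610 → Σnom=87.530; wc +0.375/-0.080 → slack +2.042/-1.299; half-tol=0.228, Σhalf²=0.432934
  +H: nom +25.210 → Σnom=112.740; wc +0.070/-0.070 → slack +2.112/-1.369; half-tol=0.070, Σhalf²=0.437834
  +I: nom +25.300 → Σnom=138.040; wc +0.300/-0.300 → slack +2.412/-1.669; half-tol=0.300, Σhalf²=0.527834
  +J: nom +10.020 → Σnom=148.060; wc +0.230/-0.230 → slack +2.642/-1.899; half-tol=0.230, Σhalf²=0.580734
Nominal = 148.060. Worst-case = [148.060 - 1.899, 148.060 + 2.642] = [146.161, 150.702]. RSS = √0.580734 = 0.762.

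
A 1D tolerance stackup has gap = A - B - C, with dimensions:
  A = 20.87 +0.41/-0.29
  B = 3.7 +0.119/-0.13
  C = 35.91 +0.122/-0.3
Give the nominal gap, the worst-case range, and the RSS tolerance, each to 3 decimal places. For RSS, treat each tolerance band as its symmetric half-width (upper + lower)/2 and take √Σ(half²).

Stack each dimension's contribution:
  +A: nom +20.870 → Σnom=20.870; wc +0.410/-0.290 → slack +0.410/-0.290; half-tol=0.350, Σhalf²=0.122500
  -B: nom -3.700 → Σnom=17.170; wc +0.130/-0.119 → slack +0.540/-0.409; half-tol=0.124, Σhalf²=0.138000
  -C: nom -35.910 → Σnom=-18.740; wc +0.300/-0.122 → slack +0.840/-0.531; half-tol=0.211, Σhalf²=0.182521
Nominal = -18.740. Worst-case = [-18.740 - 0.531, -18.740 + 0.840] = [-19.271, -17.900]. RSS = √0.182521 = 0.427.

nominal=-18.740 wc=[-19.271,-17.900] rss=0.427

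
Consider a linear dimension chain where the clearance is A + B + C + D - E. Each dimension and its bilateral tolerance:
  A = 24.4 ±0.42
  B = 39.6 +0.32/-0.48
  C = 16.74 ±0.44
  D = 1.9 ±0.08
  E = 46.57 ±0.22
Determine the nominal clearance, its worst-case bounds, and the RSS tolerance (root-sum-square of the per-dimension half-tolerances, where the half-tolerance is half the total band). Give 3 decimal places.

nominal=36.070 wc=[34.430,37.550] rss=0.765

Stack each dimension's contribution:
  +A: nom +24.400 → Σnom=24.400; wc +0.420/-0.420 → slack +0.420/-0.420; half-tol=0.420, Σhalf²=0.176400
  +B: nom +39.600 → Σnom=64.000; wc +0.320/-0.480 → slack +0.740/-0.900; half-tol=0.400, Σhalf²=0.336400
  +C: nom +16.740 → Σnom=80.740; wc +0.440/-0.440 → slack +1.180/-1.340; half-tol=0.440, Σhalf²=0.530000
  +D: nom +1.900 → Σnom=82.640; wc +0.080/-0.080 → slack +1.260/-1.420; half-tol=0.080, Σhalf²=0.536400
  -E: nom -46.570 → Σnom=36.070; wc +0.220/-0.220 → slack +1.480/-1.640; half-tol=0.220, Σhalf²=0.584800
Nominal = 36.070. Worst-case = [36.070 - 1.640, 36.070 + 1.480] = [34.430, 37.550]. RSS = √0.584800 = 0.765.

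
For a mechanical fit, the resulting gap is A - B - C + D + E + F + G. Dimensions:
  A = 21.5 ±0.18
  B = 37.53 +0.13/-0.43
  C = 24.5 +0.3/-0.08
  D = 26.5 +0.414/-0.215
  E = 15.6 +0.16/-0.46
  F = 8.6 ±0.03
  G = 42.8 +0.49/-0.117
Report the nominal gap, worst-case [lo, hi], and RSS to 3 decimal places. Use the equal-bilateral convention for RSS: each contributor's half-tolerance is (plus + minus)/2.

nominal=52.970 wc=[51.538,54.754] rss=0.659

Stack each dimension's contribution:
  +A: nom +21.500 → Σnom=21.500; wc +0.180/-0.180 → slack +0.180/-0.180; half-tol=0.180, Σhalf²=0.032400
  -B: nom -37.530 → Σnom=-16.030; wc +0.430/-0.130 → slack +0.610/-0.310; half-tol=0.280, Σhalf²=0.110800
  -C: nom -24.500 → Σnom=-40.530; wc +0.080/-0.300 → slack +0.690/-0.610; half-tol=0.190, Σhalf²=0.146900
  +D: nom +26.500 → Σnom=-14.030; wc +0.414/-0.215 → slack +1.104/-0.825; half-tol=0.315, Σhalf²=0.245810
  +E: nom +15.600 → Σnom=1.570; wc +0.160/-0.460 → slack +1.264/-1.285; half-tol=0.310, Σhalf²=0.341910
  +F: nom +8.600 → Σnom=10.170; wc +0.030/-0.030 → slack +1.294/-1.315; half-tol=0.030, Σhalf²=0.342810
  +G: nom +42.800 → Σnom=52.970; wc +0.490/-0.117 → slack +1.784/-1.432; half-tol=0.303, Σhalf²=0.434923
Nominal = 52.970. Worst-case = [52.970 - 1.432, 52.970 + 1.784] = [51.538, 54.754]. RSS = √0.434923 = 0.659.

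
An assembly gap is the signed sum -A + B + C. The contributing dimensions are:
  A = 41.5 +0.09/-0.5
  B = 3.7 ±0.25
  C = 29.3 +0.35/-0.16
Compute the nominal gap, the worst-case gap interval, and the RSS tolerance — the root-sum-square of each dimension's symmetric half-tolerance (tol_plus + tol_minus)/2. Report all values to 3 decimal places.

Stack each dimension's contribution:
  -A: nom -41.500 → Σnom=-41.500; wc +0.500/-0.090 → slack +0.500/-0.090; half-tol=0.295, Σhalf²=0.087025
  +B: nom +3.700 → Σnom=-37.800; wc +0.250/-0.250 → slack +0.750/-0.340; half-tol=0.250, Σhalf²=0.149525
  +C: nom +29.300 → Σnom=-8.500; wc +0.350/-0.160 → slack +1.100/-0.500; half-tol=0.255, Σhalf²=0.214550
Nominal = -8.500. Worst-case = [-8.500 - 0.500, -8.500 + 1.100] = [-9.000, -7.400]. RSS = √0.214550 = 0.463.

nominal=-8.500 wc=[-9.000,-7.400] rss=0.463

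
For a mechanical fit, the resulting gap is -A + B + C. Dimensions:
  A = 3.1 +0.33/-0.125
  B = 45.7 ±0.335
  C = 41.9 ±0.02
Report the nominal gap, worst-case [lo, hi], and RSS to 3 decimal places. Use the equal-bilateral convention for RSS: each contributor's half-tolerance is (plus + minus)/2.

Stack each dimension's contribution:
  -A: nom -3.100 → Σnom=-3.100; wc +0.125/-0.330 → slack +0.125/-0.330; half-tol=0.228, Σhalf²=0.051756
  +B: nom +45.700 → Σnom=42.600; wc +0.335/-0.335 → slack +0.460/-0.665; half-tol=0.335, Σhalf²=0.163981
  +C: nom +41.900 → Σnom=84.500; wc +0.020/-0.020 → slack +0.480/-0.685; half-tol=0.020, Σhalf²=0.164381
Nominal = 84.500. Worst-case = [84.500 - 0.685, 84.500 + 0.480] = [83.815, 84.980]. RSS = √0.164381 = 0.405.

nominal=84.500 wc=[83.815,84.980] rss=0.405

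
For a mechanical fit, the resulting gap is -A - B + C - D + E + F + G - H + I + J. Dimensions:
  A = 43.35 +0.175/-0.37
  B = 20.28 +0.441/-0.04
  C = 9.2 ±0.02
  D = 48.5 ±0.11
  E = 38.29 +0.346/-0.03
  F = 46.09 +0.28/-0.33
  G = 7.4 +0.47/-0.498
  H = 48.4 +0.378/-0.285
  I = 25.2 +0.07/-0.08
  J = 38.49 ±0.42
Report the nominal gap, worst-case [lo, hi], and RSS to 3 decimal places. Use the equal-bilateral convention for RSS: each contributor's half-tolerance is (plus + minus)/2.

Stack each dimension's contribution:
  -A: nom -43.350 → Σnom=-43.350; wc +0.370/-0.175 → slack +0.370/-0.175; half-tol=0.272, Σhalf²=0.074256
  -B: nom -20.280 → Σnom=-63.630; wc +0.040/-0.441 → slack +0.410/-0.616; half-tol=0.240, Σhalf²=0.132096
  +C: nom +9.200 → Σnom=-54.430; wc +0.020/-0.020 → slack +0.430/-0.636; half-tol=0.020, Σhalf²=0.132496
  -D: nom -48.500 → Σnom=-102.930; wc +0.110/-0.110 → slack +0.540/-0.746; half-tol=0.110, Σhalf²=0.144596
  +E: nom +38.290 → Σnom=-64.640; wc +0.346/-0.030 → slack +0.886/-0.776; half-tol=0.188, Σhalf²=0.179941
  +F: nom +46.090 → Σnom=-18.550; wc +0.280/-0.330 → slack +1.166/-1.106; half-tol=0.305, Σhalf²=0.272966
  +G: nom +7.400 → Σnom=-11.150; wc +0.470/-0.498 → slack +1.636/-1.604; half-tol=0.484, Σhalf²=0.507221
  -H: nom -48.400 → Σnom=-59.550; wc +0.285/-0.378 → slack +1.921/-1.982; half-tol=0.332, Σhalf²=0.617114
  +I: nom +25.200 → Σnom=-34.350; wc +0.070/-0.080 → slack +1.991/-2.062; half-tol=0.075, Σhalf²=0.622739
  +J: nom +38.490 → Σnom=4.140; wc +0.420/-0.420 → slack +2.411/-2.482; half-tol=0.420, Σhalf²=0.799139
Nominal = 4.140. Worst-case = [4.140 - 2.482, 4.140 + 2.411] = [1.658, 6.551]. RSS = √0.799139 = 0.894.

nominal=4.140 wc=[1.658,6.551] rss=0.894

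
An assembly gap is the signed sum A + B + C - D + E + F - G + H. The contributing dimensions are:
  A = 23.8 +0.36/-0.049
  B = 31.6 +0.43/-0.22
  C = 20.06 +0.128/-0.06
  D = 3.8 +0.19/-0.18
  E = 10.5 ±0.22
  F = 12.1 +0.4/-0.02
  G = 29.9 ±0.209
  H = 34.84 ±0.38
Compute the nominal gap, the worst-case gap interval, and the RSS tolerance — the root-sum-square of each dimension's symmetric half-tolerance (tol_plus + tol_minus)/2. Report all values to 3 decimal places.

nominal=99.200 wc=[97.852,101.507] rss=0.686

Stack each dimension's contribution:
  +A: nom +23.800 → Σnom=23.800; wc +0.360/-0.049 → slack +0.360/-0.049; half-tol=0.204, Σhalf²=0.041820
  +B: nom +31.600 → Σnom=55.400; wc +0.430/-0.220 → slack +0.790/-0.269; half-tol=0.325, Σhalf²=0.147445
  +C: nom +20.060 → Σnom=75.460; wc +0.128/-0.060 → slack +0.918/-0.329; half-tol=0.094, Σhalf²=0.156281
  -D: nom -3.800 → Σnom=71.660; wc +0.180/-0.190 → slack +1.098/-0.519; half-tol=0.185, Σhalf²=0.190506
  +E: nom +10.500 → Σnom=82.160; wc +0.220/-0.220 → slack +1.318/-0.739; half-tol=0.220, Σhalf²=0.238906
  +F: nom +12.100 → Σnom=94.260; wc +0.400/-0.020 → slack +1.718/-0.759; half-tol=0.210, Σhalf²=0.283006
  -G: nom -29.900 → Σnom=64.360; wc +0.209/-0.209 → slack +1.927/-0.968; half-tol=0.209, Σhalf²=0.326687
  +H: nom +34.840 → Σnom=99.200; wc +0.380/-0.380 → slack +2.307/-1.348; half-tol=0.380, Σhalf²=0.471087
Nominal = 99.200. Worst-case = [99.200 - 1.348, 99.200 + 2.307] = [97.852, 101.507]. RSS = √0.471087 = 0.686.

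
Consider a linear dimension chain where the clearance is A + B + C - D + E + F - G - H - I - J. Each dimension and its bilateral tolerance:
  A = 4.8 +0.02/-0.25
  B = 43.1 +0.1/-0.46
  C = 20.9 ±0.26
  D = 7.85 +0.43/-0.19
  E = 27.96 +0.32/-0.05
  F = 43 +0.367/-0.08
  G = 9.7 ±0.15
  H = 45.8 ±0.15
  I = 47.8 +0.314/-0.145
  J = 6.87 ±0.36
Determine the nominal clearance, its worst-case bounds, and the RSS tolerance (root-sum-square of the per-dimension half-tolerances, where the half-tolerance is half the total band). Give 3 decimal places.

Stack each dimension's contribution:
  +A: nom +4.800 → Σnom=4.800; wc +0.020/-0.250 → slack +0.020/-0.250; half-tol=0.135, Σhalf²=0.018225
  +B: nom +43.100 → Σnom=47.900; wc +0.100/-0.460 → slack +0.120/-0.710; half-tol=0.280, Σhalf²=0.096625
  +C: nom +20.900 → Σnom=68.800; wc +0.260/-0.260 → slack +0.380/-0.970; half-tol=0.260, Σhalf²=0.164225
  -D: nom -7.850 → Σnom=60.950; wc +0.190/-0.430 → slack +0.570/-1.400; half-tol=0.310, Σhalf²=0.260325
  +E: nom +27.960 → Σnom=88.910; wc +0.320/-0.050 → slack +0.890/-1.450; half-tol=0.185, Σhalf²=0.294550
  +F: nom +43.000 → Σnom=131.910; wc +0.367/-0.080 → slack +1.257/-1.530; half-tol=0.224, Σhalf²=0.344502
  -G: nom -9.700 → Σnom=122.210; wc +0.150/-0.150 → slack +1.407/-1.680; half-tol=0.150, Σhalf²=0.367002
  -H: nom -45.800 → Σnom=76.410; wc +0.150/-0.150 → slack +1.557/-1.830; half-tol=0.150, Σhalf²=0.389502
  -I: nom -47.800 → Σnom=28.610; wc +0.145/-0.314 → slack +1.702/-2.144; half-tol=0.229, Σhalf²=0.442173
  -J: nom -6.870 → Σnom=21.740; wc +0.360/-0.360 → slack +2.062/-2.504; half-tol=0.360, Σhalf²=0.571773
Nominal = 21.740. Worst-case = [21.740 - 2.504, 21.740 + 2.062] = [19.236, 23.802]. RSS = √0.571773 = 0.756.

nominal=21.740 wc=[19.236,23.802] rss=0.756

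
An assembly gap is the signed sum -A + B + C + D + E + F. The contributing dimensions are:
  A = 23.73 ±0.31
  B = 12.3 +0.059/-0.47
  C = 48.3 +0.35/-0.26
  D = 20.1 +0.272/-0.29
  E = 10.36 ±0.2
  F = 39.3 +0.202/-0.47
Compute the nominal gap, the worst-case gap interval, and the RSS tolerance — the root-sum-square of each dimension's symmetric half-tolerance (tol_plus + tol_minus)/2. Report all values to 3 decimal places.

Stack each dimension's contribution:
  -A: nom -23.730 → Σnom=-23.730; wc +0.310/-0.310 → slack +0.310/-0.310; half-tol=0.310, Σhalf²=0.096100
  +B: nom +12.300 → Σnom=-11.430; wc +0.059/-0.470 → slack +0.369/-0.780; half-tol=0.264, Σhalf²=0.166060
  +C: nom +48.300 → Σnom=36.870; wc +0.350/-0.260 → slack +0.719/-1.040; half-tol=0.305, Σhalf²=0.259085
  +D: nom +20.100 → Σnom=56.970; wc +0.272/-0.290 → slack +0.991/-1.330; half-tol=0.281, Σhalf²=0.338046
  +E: nom +10.360 → Σnom=67.330; wc +0.200/-0.200 → slack +1.191/-1.530; half-tol=0.200, Σhalf²=0.378046
  +F: nom +39.300 → Σnom=106.630; wc +0.202/-0.470 → slack +1.393/-2.000; half-tol=0.336, Σhalf²=0.490942
Nominal = 106.630. Worst-case = [106.630 - 2.000, 106.630 + 1.393] = [104.630, 108.023]. RSS = √0.490942 = 0.701.

nominal=106.630 wc=[104.630,108.023] rss=0.701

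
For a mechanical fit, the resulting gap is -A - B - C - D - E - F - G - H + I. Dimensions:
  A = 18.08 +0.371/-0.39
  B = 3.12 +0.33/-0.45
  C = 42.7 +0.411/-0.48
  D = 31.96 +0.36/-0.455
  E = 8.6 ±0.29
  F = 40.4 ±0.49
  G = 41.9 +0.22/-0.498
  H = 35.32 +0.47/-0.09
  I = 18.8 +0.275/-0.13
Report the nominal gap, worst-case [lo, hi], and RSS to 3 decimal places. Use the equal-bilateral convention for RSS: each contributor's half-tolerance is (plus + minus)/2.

Stack each dimension's contribution:
  -A: nom -18.080 → Σnom=-18.080; wc +0.390/-0.371 → slack +0.390/-0.371; half-tol=0.381, Σhalf²=0.144780
  -B: nom -3.120 → Σnom=-21.200; wc +0.450/-0.330 → slack +0.840/-0.701; half-tol=0.390, Σhalf²=0.296880
  -C: nom -42.700 → Σnom=-63.900; wc +0.480/-0.411 → slack +1.320/-1.112; half-tol=0.446, Σhalf²=0.495351
  -D: nom -31.960 → Σnom=-95.860; wc +0.455/-0.360 → slack +1.775/-1.472; half-tol=0.407, Σhalf²=0.661407
  -E: nom -8.600 → Σnom=-104.460; wc +0.290/-0.290 → slack +2.065/-1.762; half-tol=0.290, Σhalf²=0.745507
  -F: nom -40.400 → Σnom=-144.860; wc +0.490/-0.490 → slack +2.555/-2.252; half-tol=0.490, Σhalf²=0.985607
  -G: nom -41.900 → Σnom=-186.760; wc +0.498/-0.220 → slack +3.053/-2.472; half-tol=0.359, Σhalf²=1.114488
  -H: nom -35.320 → Σnom=-222.080; wc +0.090/-0.470 → slack +3.143/-2.942; half-tol=0.280, Σhalf²=1.192888
  +I: nom +18.800 → Σnom=-203.280; wc +0.275/-0.130 → slack +3.418/-3.072; half-tol=0.203, Σhalf²=1.233894
Nominal = -203.280. Worst-case = [-203.280 - 3.072, -203.280 + 3.418] = [-206.352, -199.862]. RSS = √1.233894 = 1.111.

nominal=-203.280 wc=[-206.352,-199.862] rss=1.111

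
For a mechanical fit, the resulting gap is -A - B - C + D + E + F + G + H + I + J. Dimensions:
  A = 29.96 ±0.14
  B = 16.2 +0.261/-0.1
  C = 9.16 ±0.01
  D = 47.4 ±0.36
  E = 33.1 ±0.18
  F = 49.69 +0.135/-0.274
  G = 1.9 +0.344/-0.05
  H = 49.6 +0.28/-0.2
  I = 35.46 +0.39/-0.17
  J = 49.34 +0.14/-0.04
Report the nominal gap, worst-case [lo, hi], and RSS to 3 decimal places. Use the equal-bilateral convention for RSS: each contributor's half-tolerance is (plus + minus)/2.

nominal=211.170 wc=[209.485,213.249] rss=0.663

Stack each dimension's contribution:
  -A: nom -29.960 → Σnom=-29.960; wc +0.140/-0.140 → slack +0.140/-0.140; half-tol=0.140, Σhalf²=0.019600
  -B: nom -16.200 → Σnom=-46.160; wc +0.100/-0.261 → slack +0.240/-0.401; half-tol=0.180, Σhalf²=0.052180
  -C: nom -9.160 → Σnom=-55.320; wc +0.010/-0.010 → slack +0.250/-0.411; half-tol=0.010, Σhalf²=0.052280
  +D: nom +47.400 → Σnom=-7.920; wc +0.360/-0.360 → slack +0.610/-0.771; half-tol=0.360, Σhalf²=0.181880
  +E: nom +33.100 → Σnom=25.180; wc +0.180/-0.180 → slack +0.790/-0.951; half-tol=0.180, Σhalf²=0.214280
  +F: nom +49.690 → Σnom=74.870; wc +0.135/-0.274 → slack +0.925/-1.225; half-tol=0.205, Σhalf²=0.256101
  +G: nom +1.900 → Σnom=76.770; wc +0.344/-0.050 → slack +1.269/-1.275; half-tol=0.197, Σhalf²=0.294909
  +H: nom +49.600 → Σnom=126.370; wc +0.280/-0.200 → slack +1.549/-1.475; half-tol=0.240, Σhalf²=0.352510
  +I: nom +35.460 → Σnom=161.830; wc +0.390/-0.170 → slack +1.939/-1.645; half-tol=0.280, Σhalf²=0.430910
  +J: nom +49.340 → Σnom=211.170; wc +0.140/-0.040 → slack +2.079/-1.685; half-tol=0.090, Σhalf²=0.439010
Nominal = 211.170. Worst-case = [211.170 - 1.685, 211.170 + 2.079] = [209.485, 213.249]. RSS = √0.439010 = 0.663.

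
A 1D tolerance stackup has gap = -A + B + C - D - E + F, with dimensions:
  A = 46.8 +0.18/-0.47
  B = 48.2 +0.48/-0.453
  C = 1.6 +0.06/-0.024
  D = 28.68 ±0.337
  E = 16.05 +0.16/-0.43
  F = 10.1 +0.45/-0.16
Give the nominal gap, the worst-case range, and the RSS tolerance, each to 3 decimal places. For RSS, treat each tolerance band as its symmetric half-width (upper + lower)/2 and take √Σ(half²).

nominal=-31.630 wc=[-32.944,-29.403] rss=0.787

Stack each dimension's contribution:
  -A: nom -46.800 → Σnom=-46.800; wc +0.470/-0.180 → slack +0.470/-0.180; half-tol=0.325, Σhalf²=0.105625
  +B: nom +48.200 → Σnom=1.400; wc +0.480/-0.453 → slack +0.950/-0.633; half-tol=0.467, Σhalf²=0.323247
  +C: nom +1.600 → Σnom=3.000; wc +0.060/-0.024 → slack +1.010/-0.657; half-tol=0.042, Σhalf²=0.325011
  -D: nom -28.680 → Σnom=-25.680; wc +0.337/-0.337 → slack +1.347/-0.994; half-tol=0.337, Σhalf²=0.438580
  -E: nom -16.050 → Σnom=-41.730; wc +0.430/-0.160 → slack +1.777/-1.154; half-tol=0.295, Σhalf²=0.525605
  +F: nom +10.100 → Σnom=-31.630; wc +0.450/-0.160 → slack +2.227/-1.314; half-tol=0.305, Σhalf²=0.618630
Nominal = -31.630. Worst-case = [-31.630 - 1.314, -31.630 + 2.227] = [-32.944, -29.403]. RSS = √0.618630 = 0.787.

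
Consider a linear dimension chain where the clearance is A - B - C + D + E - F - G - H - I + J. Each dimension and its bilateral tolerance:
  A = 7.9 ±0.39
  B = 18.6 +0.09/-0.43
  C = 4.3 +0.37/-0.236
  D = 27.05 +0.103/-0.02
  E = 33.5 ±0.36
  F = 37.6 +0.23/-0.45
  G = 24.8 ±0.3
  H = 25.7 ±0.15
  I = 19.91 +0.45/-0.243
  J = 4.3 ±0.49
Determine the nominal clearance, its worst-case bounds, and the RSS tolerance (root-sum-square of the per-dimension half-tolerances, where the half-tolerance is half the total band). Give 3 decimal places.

nominal=-58.160 wc=[-61.010,-55.008] rss=1.016

Stack each dimension's contribution:
  +A: nom +7.900 → Σnom=7.900; wc +0.390/-0.390 → slack +0.390/-0.390; half-tol=0.390, Σhalf²=0.152100
  -B: nom -18.600 → Σnom=-10.700; wc +0.430/-0.090 → slack +0.820/-0.480; half-tol=0.260, Σhalf²=0.219700
  -C: nom -4.300 → Σnom=-15.000; wc +0.236/-0.370 → slack +1.056/-0.850; half-tol=0.303, Σhalf²=0.311509
  +D: nom +27.050 → Σnom=12.050; wc +0.103/-0.020 → slack +1.159/-0.870; half-tol=0.061, Σhalf²=0.315291
  +E: nom +33.500 → Σnom=45.550; wc +0.360/-0.360 → slack +1.519/-1.230; half-tol=0.360, Σhalf²=0.444891
  -F: nom -37.600 → Σnom=7.950; wc +0.450/-0.230 → slack +1.969/-1.460; half-tol=0.340, Σhalf²=0.560491
  -G: nom -24.800 → Σnom=-16.850; wc +0.300/-0.300 → slack +2.269/-1.760; half-tol=0.300, Σhalf²=0.650491
  -H: nom -25.700 → Σnom=-42.550; wc +0.150/-0.150 → slack +2.419/-1.910; half-tol=0.150, Σhalf²=0.672991
  -I: nom -19.910 → Σnom=-62.460; wc +0.243/-0.450 → slack +2.662/-2.360; half-tol=0.347, Σhalf²=0.793053
  +J: nom +4.300 → Σnom=-58.160; wc +0.490/-0.490 → slack +3.152/-2.850; half-tol=0.490, Σhalf²=1.033154
Nominal = -58.160. Worst-case = [-58.160 - 2.850, -58.160 + 3.152] = [-61.010, -55.008]. RSS = √1.033154 = 1.016.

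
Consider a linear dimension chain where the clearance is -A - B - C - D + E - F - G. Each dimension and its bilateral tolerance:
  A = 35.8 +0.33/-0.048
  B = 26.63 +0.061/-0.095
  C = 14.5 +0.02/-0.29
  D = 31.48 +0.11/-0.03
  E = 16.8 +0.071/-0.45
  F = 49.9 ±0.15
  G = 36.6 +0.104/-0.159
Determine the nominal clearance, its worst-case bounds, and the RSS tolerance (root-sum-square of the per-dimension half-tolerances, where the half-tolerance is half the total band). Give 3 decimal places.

nominal=-178.110 wc=[-179.335,-177.267] rss=0.422

Stack each dimension's contribution:
  -A: nom -35.800 → Σnom=-35.800; wc +0.048/-0.330 → slack +0.048/-0.330; half-tol=0.189, Σhalf²=0.035721
  -B: nom -26.630 → Σnom=-62.430; wc +0.095/-0.061 → slack +0.143/-0.391; half-tol=0.078, Σhalf²=0.041805
  -C: nom -14.500 → Σnom=-76.930; wc +0.290/-0.020 → slack +0.433/-0.411; half-tol=0.155, Σhalf²=0.065830
  -D: nom -31.480 → Σnom=-108.410; wc +0.030/-0.110 → slack +0.463/-0.521; half-tol=0.070, Σhalf²=0.070730
  +E: nom +16.800 → Σnom=-91.610; wc +0.071/-0.450 → slack +0.534/-0.971; half-tol=0.261, Σhalf²=0.138590
  -F: nom -49.900 → Σnom=-141.510; wc +0.150/-0.150 → slack +0.684/-1.121; half-tol=0.150, Σhalf²=0.161090
  -G: nom -36.600 → Σnom=-178.110; wc +0.159/-0.104 → slack +0.843/-1.225; half-tol=0.132, Σhalf²=0.178383
Nominal = -178.110. Worst-case = [-178.110 - 1.225, -178.110 + 0.843] = [-179.335, -177.267]. RSS = √0.178383 = 0.422.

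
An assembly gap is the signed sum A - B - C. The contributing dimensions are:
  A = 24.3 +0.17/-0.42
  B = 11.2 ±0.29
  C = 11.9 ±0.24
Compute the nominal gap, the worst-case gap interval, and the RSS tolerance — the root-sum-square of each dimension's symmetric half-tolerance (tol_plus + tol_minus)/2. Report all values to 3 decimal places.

Stack each dimension's contribution:
  +A: nom +24.300 → Σnom=24.300; wc +0.170/-0.420 → slack +0.170/-0.420; half-tol=0.295, Σhalf²=0.087025
  -B: nom -11.200 → Σnom=13.100; wc +0.290/-0.290 → slack +0.460/-0.710; half-tol=0.290, Σhalf²=0.171125
  -C: nom -11.900 → Σnom=1.200; wc +0.240/-0.240 → slack +0.700/-0.950; half-tol=0.240, Σhalf²=0.228725
Nominal = 1.200. Worst-case = [1.200 - 0.950, 1.200 + 0.700] = [0.250, 1.900]. RSS = √0.228725 = 0.478.

nominal=1.200 wc=[0.250,1.900] rss=0.478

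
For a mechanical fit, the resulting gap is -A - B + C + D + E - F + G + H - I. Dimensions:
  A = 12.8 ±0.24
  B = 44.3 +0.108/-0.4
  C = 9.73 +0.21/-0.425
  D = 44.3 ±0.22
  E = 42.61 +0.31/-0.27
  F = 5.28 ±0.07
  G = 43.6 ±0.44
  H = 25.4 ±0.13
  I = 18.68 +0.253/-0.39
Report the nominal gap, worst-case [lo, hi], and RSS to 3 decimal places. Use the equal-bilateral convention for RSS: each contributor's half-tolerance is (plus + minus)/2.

nominal=84.580 wc=[82.424,86.990] rss=0.821

Stack each dimension's contribution:
  -A: nom -12.800 → Σnom=-12.800; wc +0.240/-0.240 → slack +0.240/-0.240; half-tol=0.240, Σhalf²=0.057600
  -B: nom -44.300 → Σnom=-57.100; wc +0.400/-0.108 → slack +0.640/-0.348; half-tol=0.254, Σhalf²=0.122116
  +C: nom +9.730 → Σnom=-47.370; wc +0.210/-0.425 → slack +0.850/-0.773; half-tol=0.318, Σhalf²=0.222922
  +D: nom +44.300 → Σnom=-3.070; wc +0.220/-0.220 → slack +1.070/-0.993; half-tol=0.220, Σhalf²=0.271322
  +E: nom +42.610 → Σnom=39.540; wc +0.310/-0.270 → slack +1.380/-1.263; half-tol=0.290, Σhalf²=0.355422
  -F: nom -5.280 → Σnom=34.260; wc +0.070/-0.070 → slack +1.450/-1.333; half-tol=0.070, Σhalf²=0.360322
  +G: nom +43.600 → Σnom=77.860; wc +0.440/-0.440 → slack +1.890/-1.773; half-tol=0.440, Σhalf²=0.553922
  +H: nom +25.400 → Σnom=103.260; wc +0.130/-0.130 → slack +2.020/-1.903; half-tol=0.130, Σhalf²=0.570822
  -I: nom -18.680 → Σnom=84.580; wc +0.390/-0.253 → slack +2.410/-2.156; half-tol=0.322, Σhalf²=0.674185
Nominal = 84.580. Worst-case = [84.580 - 2.156, 84.580 + 2.410] = [82.424, 86.990]. RSS = √0.674185 = 0.821.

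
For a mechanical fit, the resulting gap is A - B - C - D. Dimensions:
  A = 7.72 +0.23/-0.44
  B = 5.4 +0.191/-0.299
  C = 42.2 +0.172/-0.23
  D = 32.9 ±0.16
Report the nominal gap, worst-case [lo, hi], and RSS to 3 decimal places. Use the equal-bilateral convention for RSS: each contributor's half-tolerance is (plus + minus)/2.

Stack each dimension's contribution:
  +A: nom +7.720 → Σnom=7.720; wc +0.230/-0.440 → slack +0.230/-0.440; half-tol=0.335, Σhalf²=0.112225
  -B: nom -5.400 → Σnom=2.320; wc +0.299/-0.191 → slack +0.529/-0.631; half-tol=0.245, Σhalf²=0.172250
  -C: nom -42.200 → Σnom=-39.880; wc +0.230/-0.172 → slack +0.759/-0.803; half-tol=0.201, Σhalf²=0.212651
  -D: nom -32.900 → Σnom=-72.780; wc +0.160/-0.160 → slack +0.919/-0.963; half-tol=0.160, Σhalf²=0.238251
Nominal = -72.780. Worst-case = [-72.780 - 0.963, -72.780 + 0.919] = [-73.743, -71.861]. RSS = √0.238251 = 0.488.

nominal=-72.780 wc=[-73.743,-71.861] rss=0.488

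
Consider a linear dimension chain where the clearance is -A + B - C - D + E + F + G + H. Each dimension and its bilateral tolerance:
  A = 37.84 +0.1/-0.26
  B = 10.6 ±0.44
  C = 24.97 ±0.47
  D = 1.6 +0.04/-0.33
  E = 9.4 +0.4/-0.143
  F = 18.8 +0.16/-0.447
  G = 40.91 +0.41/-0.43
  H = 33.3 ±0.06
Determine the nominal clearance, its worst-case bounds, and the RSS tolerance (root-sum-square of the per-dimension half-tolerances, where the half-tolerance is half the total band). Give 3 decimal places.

nominal=48.600 wc=[46.470,51.130] rss=0.909

Stack each dimension's contribution:
  -A: nom -37.840 → Σnom=-37.840; wc +0.260/-0.100 → slack +0.260/-0.100; half-tol=0.180, Σhalf²=0.032400
  +B: nom +10.600 → Σnom=-27.240; wc +0.440/-0.440 → slack +0.700/-0.540; half-tol=0.440, Σhalf²=0.226000
  -C: nom -24.970 → Σnom=-52.210; wc +0.470/-0.470 → slack +1.170/-1.010; half-tol=0.470, Σhalf²=0.446900
  -D: nom -1.600 → Σnom=-53.810; wc +0.330/-0.040 → slack +1.500/-1.050; half-tol=0.185, Σhalf²=0.481125
  +E: nom +9.400 → Σnom=-44.410; wc +0.400/-0.143 → slack +1.900/-1.193; half-tol=0.272, Σhalf²=0.554837
  +F: nom +18.800 → Σnom=-25.610; wc +0.160/-0.447 → slack +2.060/-1.640; half-tol=0.303, Σhalf²=0.646949
  +G: nom +40.910 → Σnom=15.300; wc +0.410/-0.430 → slack +2.470/-2.070; half-tol=0.420, Σhalf²=0.823349
  +H: nom +33.300 → Σnom=48.600; wc +0.060/-0.060 → slack +2.530/-2.130; half-tol=0.060, Σhalf²=0.826950
Nominal = 48.600. Worst-case = [48.600 - 2.130, 48.600 + 2.530] = [46.470, 51.130]. RSS = √0.826950 = 0.909.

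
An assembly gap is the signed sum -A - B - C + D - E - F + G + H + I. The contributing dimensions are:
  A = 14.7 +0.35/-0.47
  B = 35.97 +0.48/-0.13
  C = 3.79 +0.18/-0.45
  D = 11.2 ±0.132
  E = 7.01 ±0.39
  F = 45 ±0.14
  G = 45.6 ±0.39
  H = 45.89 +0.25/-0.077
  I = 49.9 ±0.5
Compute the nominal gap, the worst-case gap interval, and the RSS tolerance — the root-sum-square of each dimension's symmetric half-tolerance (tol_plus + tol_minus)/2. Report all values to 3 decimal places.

nominal=46.120 wc=[43.481,48.972] rss=0.989

Stack each dimension's contribution:
  -A: nom -14.700 → Σnom=-14.700; wc +0.470/-0.350 → slack +0.470/-0.350; half-tol=0.410, Σhalf²=0.168100
  -B: nom -35.970 → Σnom=-50.670; wc +0.130/-0.480 → slack +0.600/-0.830; half-tol=0.305, Σhalf²=0.261125
  -C: nom -3.790 → Σnom=-54.460; wc +0.450/-0.180 → slack +1.050/-1.010; half-tol=0.315, Σhalf²=0.360350
  +D: nom +11.200 → Σnom=-43.260; wc +0.132/-0.132 → slack +1.182/-1.142; half-tol=0.132, Σhalf²=0.377774
  -E: nom -7.010 → Σnom=-50.270; wc +0.390/-0.390 → slack +1.572/-1.532; half-tol=0.390, Σhalf²=0.529874
  -F: nom -45.000 → Σnom=-95.270; wc +0.140/-0.140 → slack +1.712/-1.672; half-tol=0.140, Σhalf²=0.549474
  +G: nom +45.600 → Σnom=-49.670; wc +0.390/-0.390 → slack +2.102/-2.062; half-tol=0.390, Σhalf²=0.701574
  +H: nom +45.890 → Σnom=-3.780; wc +0.250/-0.077 → slack +2.352/-2.139; half-tol=0.164, Σhalf²=0.728306
  +I: nom +49.900 → Σnom=46.120; wc +0.500/-0.500 → slack +2.852/-2.639; half-tol=0.500, Σhalf²=0.978306
Nominal = 46.120. Worst-case = [46.120 - 2.639, 46.120 + 2.852] = [43.481, 48.972]. RSS = √0.978306 = 0.989.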